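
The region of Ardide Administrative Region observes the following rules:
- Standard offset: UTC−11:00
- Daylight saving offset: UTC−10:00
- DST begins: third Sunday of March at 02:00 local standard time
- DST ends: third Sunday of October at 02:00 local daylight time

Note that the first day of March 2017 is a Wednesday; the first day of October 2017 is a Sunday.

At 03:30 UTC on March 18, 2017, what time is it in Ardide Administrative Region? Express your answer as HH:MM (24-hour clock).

16:30

1 March 2017 is a Wednesday, so the first Sunday is March 5 and the third is March 19.
1 October 2017 is a Sunday, so the first Sunday is October 1 and the third is October 15.
At the standard offset (UTC−11:00), 03:30 UTC − 11h = 16:30 Ardide Administrative Region standard time (rolling into the previous day, 17 March 2017).
The standard-time date in Ardide Administrative Region, March 17, 2017, does not fall between 19 March and 15 October, so daylight saving is not in effect and Ardide Administrative Region is at UTC−11:00.
03:30 UTC − 11h = 16:30 local (rolling into the previous day, 17 March 2017).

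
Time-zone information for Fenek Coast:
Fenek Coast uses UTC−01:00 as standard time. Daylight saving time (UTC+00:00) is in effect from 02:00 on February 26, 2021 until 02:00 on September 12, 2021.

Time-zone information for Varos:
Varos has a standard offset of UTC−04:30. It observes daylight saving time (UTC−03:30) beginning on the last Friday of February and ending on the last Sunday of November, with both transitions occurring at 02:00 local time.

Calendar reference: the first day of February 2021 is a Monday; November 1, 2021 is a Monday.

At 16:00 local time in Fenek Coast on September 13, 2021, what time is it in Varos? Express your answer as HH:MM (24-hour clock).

13:30

Daylight saving runs 26 February – 12 September; September 13, 2021 is outside that window, so Fenek Coast is on standard time at UTC−01:00.
16:00 Fenek Coast + 1h = 17:00 UTC.
1 February 2021 is a Monday, so Fridays fall on 5, 12, 19, 26; the last is February 26.
1 November 2021 is a Monday, so Sundays fall on 7, 14, 21, 28; the last is November 28.
At the standard offset (UTC−04:30), 17:00 UTC − 4h30m = 12:30 Varos standard time.
Daylight saving runs 26 February – 28 November; the standard-time date in Varos, September 13, 2021, is inside that window, so Varos is at UTC−03:30.
17:00 UTC − 3h30m = 13:30 Varos.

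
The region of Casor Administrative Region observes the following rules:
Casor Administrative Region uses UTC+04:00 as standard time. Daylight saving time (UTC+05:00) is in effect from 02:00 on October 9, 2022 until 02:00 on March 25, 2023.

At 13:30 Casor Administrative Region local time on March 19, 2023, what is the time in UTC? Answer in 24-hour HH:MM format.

08:30

March 19, 2023 lies within the daylight-saving period (9 October 2022 – 25 March 2023), so Casor Administrative Region is on daylight time, UTC+05:00.
13:30 local − 5h = 08:30 UTC.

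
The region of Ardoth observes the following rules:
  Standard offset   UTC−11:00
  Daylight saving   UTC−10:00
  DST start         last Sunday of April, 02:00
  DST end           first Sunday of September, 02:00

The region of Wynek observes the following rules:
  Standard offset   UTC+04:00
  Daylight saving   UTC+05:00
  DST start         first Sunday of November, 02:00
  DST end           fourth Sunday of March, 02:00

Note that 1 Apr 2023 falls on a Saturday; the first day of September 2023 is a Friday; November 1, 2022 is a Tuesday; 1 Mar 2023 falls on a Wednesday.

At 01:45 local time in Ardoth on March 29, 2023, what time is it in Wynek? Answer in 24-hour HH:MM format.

16:45

1 April 2023 is a Saturday, so Sundays fall on 2, 9, 16, 23, 30; the last is April 30.
1 September 2023 is a Friday, so the first Sunday is September 3.
March 29, 2023 is outside the daylight-saving period (30 April – 3 September), so Ardoth is on standard time, UTC−11:00.
01:45 Ardoth + 11h = 12:45 UTC.
1 November 2022 is a Tuesday, so the first Sunday is November 6.
1 March 2023 is a Wednesday, so the first Sunday is March 5 and the fourth is March 26.
At the standard offset (UTC+04:00), 12:45 UTC + 4h = 16:45 Wynek standard time.
Daylight saving runs 6 November 2022 – 26 March 2023; the standard-time date in Wynek, March 29, 2023, is outside that window, so Wynek is on standard time at UTC+04:00.
12:45 UTC + 4h = 16:45 Wynek.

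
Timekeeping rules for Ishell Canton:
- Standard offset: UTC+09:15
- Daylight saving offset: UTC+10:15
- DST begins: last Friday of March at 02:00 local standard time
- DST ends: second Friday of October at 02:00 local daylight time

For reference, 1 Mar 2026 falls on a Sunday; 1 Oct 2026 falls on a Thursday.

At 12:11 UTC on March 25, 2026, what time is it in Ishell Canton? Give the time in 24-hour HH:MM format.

21:26

1 March 2026 is a Sunday, so Fridays fall on 6, 13, 20, 27; the last is March 27.
1 October 2026 is a Thursday, so the first Friday is October 2 and the second is October 9.
At the standard offset (UTC+09:15), 12:11 UTC + 9h15m = 21:26 Ishell Canton standard time.
The standard-time date in Ishell Canton, March 25, 2026, is outside the daylight-saving period (27 March – 9 October), so Ishell Canton is on standard time, UTC+09:15.
12:11 UTC + 9h15m = 21:26 local.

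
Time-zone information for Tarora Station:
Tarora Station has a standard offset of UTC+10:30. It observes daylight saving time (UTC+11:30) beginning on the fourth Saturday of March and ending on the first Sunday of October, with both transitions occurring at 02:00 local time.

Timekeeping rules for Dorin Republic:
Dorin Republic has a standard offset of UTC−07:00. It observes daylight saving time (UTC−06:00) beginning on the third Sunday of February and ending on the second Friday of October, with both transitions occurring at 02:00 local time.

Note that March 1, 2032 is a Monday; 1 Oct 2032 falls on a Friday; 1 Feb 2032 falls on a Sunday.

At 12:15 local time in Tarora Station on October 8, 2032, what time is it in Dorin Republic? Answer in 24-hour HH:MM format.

19:45

1 March 2032 is a Monday, so the first Saturday is March 6 and the fourth is March 27.
1 October 2032 is a Friday, so the first Sunday is October 3.
Daylight saving runs 27 March – 3 October; October 8, 2032 is outside that window, so Tarora Station is on standard time at UTC+10:30.
12:15 Tarora Station − 10h30m = 01:45 UTC.
1 February 2032 is a Sunday, so the first Sunday is February 1 and the third is February 15.
1 October 2032 is a Friday, so the first Friday is October 1 and the second is October 8.
At the standard offset (UTC−07:00), 01:45 UTC − 7h = 18:45 Dorin Republic standard time (rolling into the previous day, 7 October 2032).
The standard-time date in Dorin Republic, October 7, 2032, falls between 15 February and 8 October, so daylight saving is in effect and Dorin Republic is at UTC−06:00.
01:45 UTC − 6h = 19:45 Dorin Republic (rolling into the previous day, 7 October 2032).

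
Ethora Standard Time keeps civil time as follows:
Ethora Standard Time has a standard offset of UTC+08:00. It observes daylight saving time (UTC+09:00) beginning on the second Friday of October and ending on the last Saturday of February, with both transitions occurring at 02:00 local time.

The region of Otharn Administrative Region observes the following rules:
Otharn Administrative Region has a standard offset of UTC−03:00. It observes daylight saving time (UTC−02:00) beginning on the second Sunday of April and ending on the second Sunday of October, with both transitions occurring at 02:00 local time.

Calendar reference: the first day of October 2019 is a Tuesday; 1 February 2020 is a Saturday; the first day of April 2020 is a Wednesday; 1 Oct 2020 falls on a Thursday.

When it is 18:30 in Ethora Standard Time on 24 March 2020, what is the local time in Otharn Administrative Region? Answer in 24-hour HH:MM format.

1 October 2019 is a Tuesday, so the first Friday is October 4 and the second is October 11.
1 February 2020 is a Saturday, so Saturdays fall on 1, 8, 15, 22, 29; the last is February 29.
Daylight saving runs 11 October 2019 – 29 February 2020; 24 March 2020 is outside that window, so Ethora Standard Time is on standard time at UTC+08:00.
18:30 Ethora Standard Time − 8h = 10:30 UTC.
1 April 2020 is a Wednesday, so the first Sunday is April 5 and the second is April 12.
1 October 2020 is a Thursday, so the first Sunday is October 4 and the second is October 11.
At the standard offset (UTC−03:00), 10:30 UTC − 3h = 07:30 Otharn Administrative Region standard time.
The standard-time date in Otharn Administrative Region, 24 March 2020, is outside the daylight-saving period (12 April – 11 October), so Otharn Administrative Region is on standard time, UTC−03:00.
10:30 UTC − 3h = 07:30 Otharn Administrative Region.

07:30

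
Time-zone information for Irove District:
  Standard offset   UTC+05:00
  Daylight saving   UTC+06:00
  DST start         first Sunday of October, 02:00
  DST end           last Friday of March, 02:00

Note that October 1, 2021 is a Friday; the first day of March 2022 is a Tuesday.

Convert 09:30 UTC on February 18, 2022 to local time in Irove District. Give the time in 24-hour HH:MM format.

15:30

1 October 2021 is a Friday, so the first Sunday is October 3.
1 March 2022 is a Tuesday, so Fridays fall on 4, 11, 18, 25; the last is March 25.
At the standard offset (UTC+05:00), 09:30 UTC + 5h = 14:30 Irove District standard time.
The standard-time date in Irove District, February 18, 2022, lies within the daylight-saving period (3 October 2021 – 25 March 2022), so Irove District is on daylight time, UTC+06:00.
09:30 UTC + 6h = 15:30 local.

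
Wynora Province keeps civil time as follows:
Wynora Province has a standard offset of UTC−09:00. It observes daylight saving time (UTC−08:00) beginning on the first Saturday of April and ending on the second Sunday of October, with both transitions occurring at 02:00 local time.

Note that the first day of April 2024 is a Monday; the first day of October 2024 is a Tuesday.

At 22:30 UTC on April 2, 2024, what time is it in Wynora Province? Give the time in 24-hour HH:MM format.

1 April 2024 is a Monday, so the first Saturday is April 6.
1 October 2024 is a Tuesday, so the first Sunday is October 6 and the second is October 13.
At the standard offset (UTC−09:00), 22:30 UTC − 9h = 13:30 Wynora Province standard time.
Daylight saving runs 6 April – 13 October; the standard-time date in Wynora Province, April 2, 2024, is outside that window, so Wynora Province is on standard time at UTC−09:00.
22:30 UTC − 9h = 13:30 local.

13:30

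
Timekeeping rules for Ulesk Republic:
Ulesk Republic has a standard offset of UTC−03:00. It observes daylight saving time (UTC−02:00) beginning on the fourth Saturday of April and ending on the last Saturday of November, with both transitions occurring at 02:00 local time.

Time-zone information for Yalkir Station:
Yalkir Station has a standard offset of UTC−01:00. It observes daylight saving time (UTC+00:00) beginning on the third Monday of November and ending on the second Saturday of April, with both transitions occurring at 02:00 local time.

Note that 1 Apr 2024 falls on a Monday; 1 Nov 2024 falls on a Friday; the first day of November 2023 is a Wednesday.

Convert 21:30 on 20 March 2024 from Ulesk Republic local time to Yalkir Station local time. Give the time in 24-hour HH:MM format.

00:30

1 April 2024 is a Monday, so the first Saturday is April 6 and the fourth is April 27.
1 November 2024 is a Friday, so Saturdays fall on 2, 9, 16, 23, 30; the last is November 30.
Daylight saving runs 27 April – 30 November; 20 March 2024 is outside that window, so Ulesk Republic is on standard time at UTC−03:00.
21:30 Ulesk Republic + 3h = 00:30 UTC (rolling into the next day, 21 March 2024).
1 November 2023 is a Wednesday, so the first Monday is November 6 and the third is November 20.
1 April 2024 is a Monday, so the first Saturday is April 6 and the second is April 13.
At the standard offset (UTC−01:00), 00:30 UTC − 1h = 23:30 Yalkir Station standard time (rolling into the previous day, 20 March 2024).
The standard-time date in Yalkir Station, 20 March 2024, falls between 20 November 2023 and 13 April 2024, so daylight saving is in effect and Yalkir Station is at UTC+00:00.
00:30 UTC + 0h = 00:30 Yalkir Station.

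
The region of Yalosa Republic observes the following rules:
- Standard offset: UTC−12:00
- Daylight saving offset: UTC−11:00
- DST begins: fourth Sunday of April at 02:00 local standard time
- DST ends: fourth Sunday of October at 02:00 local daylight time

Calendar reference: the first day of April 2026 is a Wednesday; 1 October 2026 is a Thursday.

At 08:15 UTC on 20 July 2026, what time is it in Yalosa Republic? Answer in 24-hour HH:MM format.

1 April 2026 is a Wednesday, so the first Sunday is April 5 and the fourth is April 26.
1 October 2026 is a Thursday, so the first Sunday is October 4 and the fourth is October 25.
At the standard offset (UTC−12:00), 08:15 UTC − 12h = 20:15 Yalosa Republic standard time (rolling into the previous day, 19 July 2026).
The standard-time date in Yalosa Republic, 19 July 2026, lies within the daylight-saving period (26 April – 25 October), so Yalosa Republic is on daylight time, UTC−11:00.
08:15 UTC − 11h = 21:15 local (rolling into the previous day, 19 July 2026).

21:15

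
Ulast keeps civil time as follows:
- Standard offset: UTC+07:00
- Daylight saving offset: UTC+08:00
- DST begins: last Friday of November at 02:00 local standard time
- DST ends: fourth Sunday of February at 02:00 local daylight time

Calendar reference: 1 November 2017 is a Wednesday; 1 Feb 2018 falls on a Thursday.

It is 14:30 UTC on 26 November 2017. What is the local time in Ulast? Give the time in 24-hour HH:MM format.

1 November 2017 is a Wednesday, so Fridays fall on 3, 10, 17, 24; the last is November 24.
1 February 2018 is a Thursday, so the first Sunday is February 4 and the fourth is February 25.
At the standard offset (UTC+07:00), 14:30 UTC + 7h = 21:30 Ulast standard time.
Daylight saving runs 24 November 2017 – 25 February 2018; the standard-time date in Ulast, 26 November 2017, is inside that window, so Ulast is at UTC+08:00.
14:30 UTC + 8h = 22:30 local.

22:30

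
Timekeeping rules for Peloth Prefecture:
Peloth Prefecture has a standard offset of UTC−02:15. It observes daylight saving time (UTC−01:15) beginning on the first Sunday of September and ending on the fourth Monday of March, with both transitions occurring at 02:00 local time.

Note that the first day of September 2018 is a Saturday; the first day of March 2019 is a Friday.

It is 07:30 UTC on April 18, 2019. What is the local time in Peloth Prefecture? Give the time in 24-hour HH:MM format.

05:15

1 September 2018 is a Saturday, so the first Sunday is September 2.
1 March 2019 is a Friday, so the first Monday is March 4 and the fourth is March 25.
At the standard offset (UTC−02:15), 07:30 UTC − 2h15m = 05:15 Peloth Prefecture standard time.
The standard-time date in Peloth Prefecture, April 18, 2019, does not fall between 2 September 2018 and 25 March 2019, so daylight saving is not in effect and Peloth Prefecture is at UTC−02:15.
07:30 UTC − 2h15m = 05:15 local.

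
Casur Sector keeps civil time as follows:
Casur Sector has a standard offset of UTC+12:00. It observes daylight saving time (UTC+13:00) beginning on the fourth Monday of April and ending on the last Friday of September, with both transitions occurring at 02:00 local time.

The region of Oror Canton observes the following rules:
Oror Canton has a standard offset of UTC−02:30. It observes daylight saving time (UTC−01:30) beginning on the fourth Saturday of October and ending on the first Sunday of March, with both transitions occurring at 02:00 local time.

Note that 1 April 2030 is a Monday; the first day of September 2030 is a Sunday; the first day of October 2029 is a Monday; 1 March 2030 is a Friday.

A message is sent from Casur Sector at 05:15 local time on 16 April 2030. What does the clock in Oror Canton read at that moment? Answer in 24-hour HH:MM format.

1 April 2030 is a Monday, so the first Monday is April 1 and the fourth is April 22.
1 September 2030 is a Sunday, so Fridays fall on 6, 13, 20, 27; the last is September 27.
16 April 2030 is outside the daylight-saving period (22 April – 27 September), so Casur Sector is on standard time, UTC+12:00.
05:15 Casur Sector − 12h = 17:15 UTC (rolling into the previous day, 15 April 2030).
1 October 2029 is a Monday, so the first Saturday is October 6 and the fourth is October 27.
1 March 2030 is a Friday, so the first Sunday is March 3.
At the standard offset (UTC−02:30), 17:15 UTC − 2h30m = 14:45 Oror Canton standard time.
Daylight saving runs 27 October 2029 – 3 March 2030; the standard-time date in Oror Canton, 15 April 2030, is outside that window, so Oror Canton is on standard time at UTC−02:30.
17:15 UTC − 2h30m = 14:45 Oror Canton.

14:45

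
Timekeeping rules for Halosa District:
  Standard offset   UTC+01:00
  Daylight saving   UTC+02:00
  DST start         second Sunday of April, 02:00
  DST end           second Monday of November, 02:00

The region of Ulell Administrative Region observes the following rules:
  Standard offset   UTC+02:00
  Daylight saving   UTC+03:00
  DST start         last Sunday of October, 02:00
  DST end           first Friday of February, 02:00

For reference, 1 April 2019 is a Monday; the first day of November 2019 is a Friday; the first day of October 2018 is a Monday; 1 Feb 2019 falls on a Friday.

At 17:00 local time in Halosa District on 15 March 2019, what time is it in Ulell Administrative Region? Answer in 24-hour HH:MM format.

1 April 2019 is a Monday, so the first Sunday is April 7 and the second is April 14.
1 November 2019 is a Friday, so the first Monday is November 4 and the second is November 11.
15 March 2019 does not fall between 14 April and 11 November, so daylight saving is not in effect and Halosa District is at UTC+01:00.
17:00 Halosa District − 1h = 16:00 UTC.
1 October 2018 is a Monday, so Sundays fall on 7, 14, 21, 28; the last is October 28.
1 February 2019 is a Friday, so the first Friday is February 1.
At the standard offset (UTC+02:00), 16:00 UTC + 2h = 18:00 Ulell Administrative Region standard time.
The standard-time date in Ulell Administrative Region, 15 March 2019, does not fall between 28 October 2018 and 1 February 2019, so daylight saving is not in effect and Ulell Administrative Region is at UTC+02:00.
16:00 UTC + 2h = 18:00 Ulell Administrative Region.

18:00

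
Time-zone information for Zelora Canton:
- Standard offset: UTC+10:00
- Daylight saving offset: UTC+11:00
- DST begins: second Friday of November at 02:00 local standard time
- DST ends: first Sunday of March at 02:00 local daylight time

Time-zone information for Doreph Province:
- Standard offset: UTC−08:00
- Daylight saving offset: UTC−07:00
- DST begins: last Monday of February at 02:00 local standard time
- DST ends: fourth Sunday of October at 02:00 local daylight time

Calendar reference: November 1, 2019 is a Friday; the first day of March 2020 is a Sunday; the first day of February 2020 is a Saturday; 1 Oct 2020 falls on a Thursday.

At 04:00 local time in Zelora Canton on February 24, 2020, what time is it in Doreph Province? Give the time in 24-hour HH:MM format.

1 November 2019 is a Friday, so the first Friday is November 1 and the second is November 8.
1 March 2020 is a Sunday, so the first Sunday is March 1.
February 24, 2020 falls between 8 November 2019 and 1 March 2020, so daylight saving is in effect and Zelora Canton is at UTC+11:00.
04:00 Zelora Canton − 11h = 17:00 UTC (rolling into the previous day, 23 February 2020).
1 February 2020 is a Saturday, so Mondays fall on 3, 10, 17, 24; the last is February 24.
1 October 2020 is a Thursday, so the first Sunday is October 4 and the fourth is October 25.
At the standard offset (UTC−08:00), 17:00 UTC − 8h = 09:00 Doreph Province standard time.
The standard-time date in Doreph Province, February 23, 2020, does not fall between 24 February and 25 October, so daylight saving is not in effect and Doreph Province is at UTC−08:00.
17:00 UTC − 8h = 09:00 Doreph Province.

09:00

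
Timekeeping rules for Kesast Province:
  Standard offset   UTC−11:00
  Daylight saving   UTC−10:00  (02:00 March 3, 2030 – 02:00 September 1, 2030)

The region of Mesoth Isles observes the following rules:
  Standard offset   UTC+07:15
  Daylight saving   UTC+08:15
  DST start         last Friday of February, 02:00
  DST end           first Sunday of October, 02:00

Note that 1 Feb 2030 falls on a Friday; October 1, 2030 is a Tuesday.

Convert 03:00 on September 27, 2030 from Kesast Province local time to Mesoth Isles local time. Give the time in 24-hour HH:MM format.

22:15

September 27, 2030 does not fall between 3 March and 1 September, so daylight saving is not in effect and Kesast Province is at UTC−11:00.
03:00 Kesast Province + 11h = 14:00 UTC.
1 February 2030 is a Friday, so Fridays fall on 1, 8, 15, 22; the last is February 22.
1 October 2030 is a Tuesday, so the first Sunday is October 6.
At the standard offset (UTC+07:15), 14:00 UTC + 7h15m = 21:15 Mesoth Isles standard time.
The standard-time date in Mesoth Isles, September 27, 2030, falls between 22 February and 6 October, so daylight saving is in effect and Mesoth Isles is at UTC+08:15.
14:00 UTC + 8h15m = 22:15 Mesoth Isles.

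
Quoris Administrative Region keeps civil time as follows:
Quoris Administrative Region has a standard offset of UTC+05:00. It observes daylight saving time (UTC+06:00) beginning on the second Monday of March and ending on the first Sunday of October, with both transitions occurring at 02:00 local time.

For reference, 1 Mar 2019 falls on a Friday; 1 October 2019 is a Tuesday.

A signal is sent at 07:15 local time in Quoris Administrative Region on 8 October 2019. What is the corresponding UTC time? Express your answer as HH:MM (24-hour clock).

02:15

1 March 2019 is a Friday, so the first Monday is March 4 and the second is March 11.
1 October 2019 is a Tuesday, so the first Sunday is October 6.
8 October 2019 does not fall between 11 March and 6 October, so daylight saving is not in effect and Quoris Administrative Region is at UTC+05:00.
07:15 local − 5h = 02:15 UTC.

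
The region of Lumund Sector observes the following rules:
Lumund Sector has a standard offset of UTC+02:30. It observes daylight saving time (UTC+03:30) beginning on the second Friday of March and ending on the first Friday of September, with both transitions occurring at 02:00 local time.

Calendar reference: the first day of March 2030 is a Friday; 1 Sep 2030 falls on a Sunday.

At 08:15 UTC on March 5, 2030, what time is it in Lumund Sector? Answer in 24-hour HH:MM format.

10:45

1 March 2030 is a Friday, so the first Friday is March 1 and the second is March 8.
1 September 2030 is a Sunday, so the first Friday is September 6.
At the standard offset (UTC+02:30), 08:15 UTC + 2h30m = 10:45 Lumund Sector standard time.
Daylight saving runs 8 March – 6 September; the standard-time date in Lumund Sector, March 5, 2030, is outside that window, so Lumund Sector is on standard time at UTC+02:30.
08:15 UTC + 2h30m = 10:45 local.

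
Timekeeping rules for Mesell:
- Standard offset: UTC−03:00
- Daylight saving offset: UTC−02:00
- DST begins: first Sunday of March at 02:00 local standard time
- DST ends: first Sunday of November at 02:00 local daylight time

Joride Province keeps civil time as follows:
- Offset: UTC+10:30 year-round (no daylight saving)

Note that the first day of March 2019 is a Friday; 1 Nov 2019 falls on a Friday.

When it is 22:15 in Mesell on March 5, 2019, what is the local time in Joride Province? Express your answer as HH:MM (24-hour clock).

10:45

1 March 2019 is a Friday, so the first Sunday is March 3.
1 November 2019 is a Friday, so the first Sunday is November 3.
March 5, 2019 lies within the daylight-saving period (3 March – 3 November), so Mesell is on daylight time, UTC−02:00.
22:15 Mesell + 2h = 00:15 UTC (rolling into the next day, 6 March 2019).
Joride Province has no daylight saving, so its offset is UTC+10:30 year-round.
00:15 UTC + 10h30m = 10:45 Joride Province.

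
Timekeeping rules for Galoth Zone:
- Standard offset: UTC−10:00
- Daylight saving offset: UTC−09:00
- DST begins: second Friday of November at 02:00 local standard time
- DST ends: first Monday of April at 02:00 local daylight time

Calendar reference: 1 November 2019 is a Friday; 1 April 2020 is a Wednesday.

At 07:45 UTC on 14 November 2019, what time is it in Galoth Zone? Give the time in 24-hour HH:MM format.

22:45

1 November 2019 is a Friday, so the first Friday is November 1 and the second is November 8.
1 April 2020 is a Wednesday, so the first Monday is April 6.
At the standard offset (UTC−10:00), 07:45 UTC − 10h = 21:45 Galoth Zone standard time (rolling into the previous day, 13 November 2019).
Daylight saving runs 8 November 2019 – 6 April 2020; the standard-time date in Galoth Zone, 13 November 2019, is inside that window, so Galoth Zone is at UTC−09:00.
07:45 UTC − 9h = 22:45 local (rolling into the previous day, 13 November 2019).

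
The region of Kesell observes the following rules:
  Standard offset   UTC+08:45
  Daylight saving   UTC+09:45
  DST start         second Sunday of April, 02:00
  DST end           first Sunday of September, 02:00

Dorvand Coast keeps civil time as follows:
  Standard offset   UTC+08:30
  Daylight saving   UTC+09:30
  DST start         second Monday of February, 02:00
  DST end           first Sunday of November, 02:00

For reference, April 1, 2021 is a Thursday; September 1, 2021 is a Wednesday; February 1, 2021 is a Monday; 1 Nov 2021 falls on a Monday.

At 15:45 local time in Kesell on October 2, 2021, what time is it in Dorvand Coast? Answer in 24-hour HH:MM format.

16:30

1 April 2021 is a Thursday, so the first Sunday is April 4 and the second is April 11.
1 September 2021 is a Wednesday, so the first Sunday is September 5.
Daylight saving runs 11 April – 5 September; October 2, 2021 is outside that window, so Kesell is on standard time at UTC+08:45.
15:45 Kesell − 8h45m = 07:00 UTC.
1 February 2021 is a Monday, so the first Monday is February 1 and the second is February 8.
1 November 2021 is a Monday, so the first Sunday is November 7.
At the standard offset (UTC+08:30), 07:00 UTC + 8h30m = 15:30 Dorvand Coast standard time.
The standard-time date in Dorvand Coast, October 2, 2021, falls between 8 February and 7 November, so daylight saving is in effect and Dorvand Coast is at UTC+09:30.
07:00 UTC + 9h30m = 16:30 Dorvand Coast.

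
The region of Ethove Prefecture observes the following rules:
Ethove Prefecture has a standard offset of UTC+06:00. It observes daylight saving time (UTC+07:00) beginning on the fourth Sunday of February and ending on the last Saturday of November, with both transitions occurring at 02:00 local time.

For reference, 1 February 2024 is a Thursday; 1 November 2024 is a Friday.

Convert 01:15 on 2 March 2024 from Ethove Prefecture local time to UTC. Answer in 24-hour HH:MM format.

18:15

1 February 2024 is a Thursday, so the first Sunday is February 4 and the fourth is February 25.
1 November 2024 is a Friday, so Saturdays fall on 2, 9, 16, 23, 30; the last is November 30.
Daylight saving runs 25 February – 30 November; 2 March 2024 is inside that window, so Ethove Prefecture is at UTC+07:00.
01:15 local − 7h = 18:15 UTC (rolling into the previous day, 1 March 2024).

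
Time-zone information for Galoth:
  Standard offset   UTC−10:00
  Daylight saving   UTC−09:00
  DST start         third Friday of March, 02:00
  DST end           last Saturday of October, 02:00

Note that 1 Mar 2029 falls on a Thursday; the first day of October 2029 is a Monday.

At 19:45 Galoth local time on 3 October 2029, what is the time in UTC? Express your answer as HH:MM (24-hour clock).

1 March 2029 is a Thursday, so the first Friday is March 2 and the third is March 16.
1 October 2029 is a Monday, so Saturdays fall on 6, 13, 20, 27; the last is October 27.
Daylight saving runs 16 March – 27 October; 3 October 2029 is inside that window, so Galoth is at UTC−09:00.
19:45 local + 9h = 04:45 UTC (rolling into the next day, 4 October 2029).

04:45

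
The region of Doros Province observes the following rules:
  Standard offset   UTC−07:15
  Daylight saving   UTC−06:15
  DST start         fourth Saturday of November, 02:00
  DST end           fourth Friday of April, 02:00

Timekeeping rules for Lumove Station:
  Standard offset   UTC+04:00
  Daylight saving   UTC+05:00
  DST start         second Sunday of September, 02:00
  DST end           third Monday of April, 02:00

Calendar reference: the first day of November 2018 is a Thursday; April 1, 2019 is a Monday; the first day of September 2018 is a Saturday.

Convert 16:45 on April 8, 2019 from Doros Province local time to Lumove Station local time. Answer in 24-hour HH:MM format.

04:00

1 November 2018 is a Thursday, so the first Saturday is November 3 and the fourth is November 24.
1 April 2019 is a Monday, so the first Friday is April 5 and the fourth is April 26.
Daylight saving runs 24 November 2018 – 26 April 2019; April 8, 2019 is inside that window, so Doros Province is at UTC−06:15.
16:45 Doros Province + 6h15m = 23:00 UTC.
1 September 2018 is a Saturday, so the first Sunday is September 2 and the second is September 9.
1 April 2019 is a Monday, so the first Monday is April 1 and the third is April 15.
At the standard offset (UTC+04:00), 23:00 UTC + 4h = 03:00 Lumove Station standard time (rolling into the next day, 9 April 2019).
Daylight saving runs 9 September 2018 – 15 April 2019; the standard-time date in Lumove Station, April 9, 2019, is inside that window, so Lumove Station is at UTC+05:00.
23:00 UTC + 5h = 04:00 Lumove Station (rolling into the next day, 9 April 2019).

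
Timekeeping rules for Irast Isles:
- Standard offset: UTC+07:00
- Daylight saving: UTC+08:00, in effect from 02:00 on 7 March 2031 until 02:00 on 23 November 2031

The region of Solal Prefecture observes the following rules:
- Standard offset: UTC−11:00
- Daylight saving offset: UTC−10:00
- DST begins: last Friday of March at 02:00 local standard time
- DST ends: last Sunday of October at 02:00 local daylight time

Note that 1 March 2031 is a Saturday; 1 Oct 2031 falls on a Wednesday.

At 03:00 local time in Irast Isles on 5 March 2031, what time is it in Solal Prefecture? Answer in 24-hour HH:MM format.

Daylight saving runs 7 March – 23 November; 5 March 2031 is outside that window, so Irast Isles is on standard time at UTC+07:00.
03:00 Irast Isles − 7h = 20:00 UTC (rolling into the previous day, 4 March 2031).
1 March 2031 is a Saturday, so Fridays fall on 7, 14, 21, 28; the last is March 28.
1 October 2031 is a Wednesday, so Sundays fall on 5, 12, 19, 26; the last is October 26.
At the standard offset (UTC−11:00), 20:00 UTC − 11h = 09:00 Solal Prefecture standard time.
The standard-time date in Solal Prefecture, 4 March 2031, is outside the daylight-saving period (28 March – 26 October), so Solal Prefecture is on standard time, UTC−11:00.
20:00 UTC − 11h = 09:00 Solal Prefecture.

09:00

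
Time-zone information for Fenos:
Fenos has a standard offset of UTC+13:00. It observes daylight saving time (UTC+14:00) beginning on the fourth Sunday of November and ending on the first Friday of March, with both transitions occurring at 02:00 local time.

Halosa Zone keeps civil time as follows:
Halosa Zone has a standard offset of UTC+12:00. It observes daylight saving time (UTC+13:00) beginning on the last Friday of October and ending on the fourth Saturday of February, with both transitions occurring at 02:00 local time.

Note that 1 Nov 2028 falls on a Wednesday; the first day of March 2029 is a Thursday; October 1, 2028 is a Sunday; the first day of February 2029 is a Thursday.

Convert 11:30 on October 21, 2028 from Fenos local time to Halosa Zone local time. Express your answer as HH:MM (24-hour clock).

10:30

1 November 2028 is a Wednesday, so the first Sunday is November 5 and the fourth is November 26.
1 March 2029 is a Thursday, so the first Friday is March 2.
October 21, 2028 is outside the daylight-saving period (26 November 2028 – 2 March 2029), so Fenos is on standard time, UTC+13:00.
11:30 Fenos − 13h = 22:30 UTC (rolling into the previous day, 20 October 2028).
1 October 2028 is a Sunday, so Fridays fall on 6, 13, 20, 27; the last is October 27.
1 February 2029 is a Thursday, so the first Saturday is February 3 and the fourth is February 24.
At the standard offset (UTC+12:00), 22:30 UTC + 12h = 10:30 Halosa Zone standard time (rolling into the next day, 21 October 2028).
The standard-time date in Halosa Zone, October 21, 2028, is outside the daylight-saving period (27 October 2028 – 24 February 2029), so Halosa Zone is on standard time, UTC+12:00.
22:30 UTC + 12h = 10:30 Halosa Zone (rolling into the next day, 21 October 2028).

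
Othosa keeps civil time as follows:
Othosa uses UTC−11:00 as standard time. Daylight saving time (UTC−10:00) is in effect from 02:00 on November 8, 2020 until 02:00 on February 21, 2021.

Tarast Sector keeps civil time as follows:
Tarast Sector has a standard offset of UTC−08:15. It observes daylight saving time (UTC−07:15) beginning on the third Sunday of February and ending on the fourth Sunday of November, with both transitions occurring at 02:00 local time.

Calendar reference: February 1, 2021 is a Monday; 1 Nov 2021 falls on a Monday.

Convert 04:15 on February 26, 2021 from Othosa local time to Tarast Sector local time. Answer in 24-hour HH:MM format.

08:00

Daylight saving runs 8 November 2020 – 21 February 2021; February 26, 2021 is outside that window, so Othosa is on standard time at UTC−11:00.
04:15 Othosa + 11h = 15:15 UTC.
1 February 2021 is a Monday, so the first Sunday is February 7 and the third is February 21.
1 November 2021 is a Monday, so the first Sunday is November 7 and the fourth is November 28.
At the standard offset (UTC−08:15), 15:15 UTC − 8h15m = 07:00 Tarast Sector standard time.
The standard-time date in Tarast Sector, February 26, 2021, falls between 21 February and 28 November, so daylight saving is in effect and Tarast Sector is at UTC−07:15.
15:15 UTC − 7h15m = 08:00 Tarast Sector.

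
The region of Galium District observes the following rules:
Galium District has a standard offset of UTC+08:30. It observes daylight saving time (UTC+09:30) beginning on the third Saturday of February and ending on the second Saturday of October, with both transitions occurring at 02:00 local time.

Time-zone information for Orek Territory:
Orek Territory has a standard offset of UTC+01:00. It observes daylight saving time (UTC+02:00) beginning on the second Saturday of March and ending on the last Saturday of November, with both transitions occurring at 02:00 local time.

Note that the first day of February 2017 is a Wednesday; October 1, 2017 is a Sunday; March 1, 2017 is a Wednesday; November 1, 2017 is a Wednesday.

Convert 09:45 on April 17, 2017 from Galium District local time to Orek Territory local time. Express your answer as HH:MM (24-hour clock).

1 February 2017 is a Wednesday, so the first Saturday is February 4 and the third is February 18.
1 October 2017 is a Sunday, so the first Saturday is October 7 and the second is October 14.
April 17, 2017 falls between 18 February and 14 October, so daylight saving is in effect and Galium District is at UTC+09:30.
09:45 Galium District − 9h30m = 00:15 UTC.
1 March 2017 is a Wednesday, so the first Saturday is March 4 and the second is March 11.
1 November 2017 is a Wednesday, so Saturdays fall on 4, 11, 18, 25; the last is November 25.
At the standard offset (UTC+01:00), 00:15 UTC + 1h = 01:15 Orek Territory standard time.
Daylight saving runs 11 March – 25 November; the standard-time date in Orek Territory, April 17, 2017, is inside that window, so Orek Territory is at UTC+02:00.
00:15 UTC + 2h = 02:15 Orek Territory.

02:15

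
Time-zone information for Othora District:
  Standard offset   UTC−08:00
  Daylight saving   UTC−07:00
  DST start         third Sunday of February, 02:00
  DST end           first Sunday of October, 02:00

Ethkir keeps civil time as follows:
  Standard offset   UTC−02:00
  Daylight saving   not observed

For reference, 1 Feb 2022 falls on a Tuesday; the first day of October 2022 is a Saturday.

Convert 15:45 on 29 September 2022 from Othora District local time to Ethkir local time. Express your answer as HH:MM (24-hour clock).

20:45

1 February 2022 is a Tuesday, so the first Sunday is February 6 and the third is February 20.
1 October 2022 is a Saturday, so the first Sunday is October 2.
29 September 2022 lies within the daylight-saving period (20 February – 2 October), so Othora District is on daylight time, UTC−07:00.
15:45 Othora District + 7h = 22:45 UTC.
Ethkir stays on UTC−02:00 all year.
22:45 UTC − 2h = 20:45 Ethkir.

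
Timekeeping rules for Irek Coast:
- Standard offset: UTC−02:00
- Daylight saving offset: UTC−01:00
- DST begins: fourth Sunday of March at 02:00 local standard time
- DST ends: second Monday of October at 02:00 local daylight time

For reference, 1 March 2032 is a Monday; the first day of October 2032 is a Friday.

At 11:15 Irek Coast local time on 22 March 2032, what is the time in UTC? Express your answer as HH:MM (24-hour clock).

13:15

1 March 2032 is a Monday, so the first Sunday is March 7 and the fourth is March 28.
1 October 2032 is a Friday, so the first Monday is October 4 and the second is October 11.
Daylight saving runs 28 March – 11 October; 22 March 2032 is outside that window, so Irek Coast is on standard time at UTC−02:00.
11:15 local + 2h = 13:15 UTC.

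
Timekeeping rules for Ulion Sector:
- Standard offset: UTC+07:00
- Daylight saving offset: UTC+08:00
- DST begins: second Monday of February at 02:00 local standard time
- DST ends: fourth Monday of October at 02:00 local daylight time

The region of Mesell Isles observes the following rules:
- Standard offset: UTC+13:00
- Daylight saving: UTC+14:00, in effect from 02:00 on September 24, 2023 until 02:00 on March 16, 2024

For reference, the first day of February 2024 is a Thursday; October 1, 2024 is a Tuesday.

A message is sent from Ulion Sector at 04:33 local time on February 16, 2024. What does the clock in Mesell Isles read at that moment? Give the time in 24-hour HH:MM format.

1 February 2024 is a Thursday, so the first Monday is February 5 and the second is February 12.
1 October 2024 is a Tuesday, so the first Monday is October 7 and the fourth is October 28.
Daylight saving runs 12 February – 28 October; February 16, 2024 is inside that window, so Ulion Sector is at UTC+08:00.
04:33 Ulion Sector − 8h = 20:33 UTC (rolling into the previous day, 15 February 2024).
At the standard offset (UTC+13:00), 20:33 UTC + 13h = 09:33 Mesell Isles standard time (rolling into the next day, 16 February 2024).
The standard-time date in Mesell Isles, February 16, 2024, falls between 24 September 2023 and 16 March 2024, so daylight saving is in effect and Mesell Isles is at UTC+14:00.
20:33 UTC + 14h = 10:33 Mesell Isles (rolling into the next day, 16 February 2024).

10:33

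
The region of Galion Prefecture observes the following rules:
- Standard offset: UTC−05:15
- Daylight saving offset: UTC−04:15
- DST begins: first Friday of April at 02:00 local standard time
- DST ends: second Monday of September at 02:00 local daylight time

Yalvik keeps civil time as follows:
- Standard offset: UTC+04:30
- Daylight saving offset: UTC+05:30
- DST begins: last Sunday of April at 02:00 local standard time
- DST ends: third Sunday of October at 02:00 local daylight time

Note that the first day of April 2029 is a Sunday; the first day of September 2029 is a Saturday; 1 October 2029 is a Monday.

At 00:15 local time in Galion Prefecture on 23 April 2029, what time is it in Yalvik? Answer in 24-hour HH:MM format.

1 April 2029 is a Sunday, so the first Friday is April 6.
1 September 2029 is a Saturday, so the first Monday is September 3 and the second is September 10.
23 April 2029 lies within the daylight-saving period (6 April – 10 September), so Galion Prefecture is on daylight time, UTC−04:15.
00:15 Galion Prefecture + 4h15m = 04:30 UTC.
1 April 2029 is a Sunday, so Sundays fall on 1, 8, 15, 22, 29; the last is April 29.
1 October 2029 is a Monday, so the first Sunday is October 7 and the third is October 21.
At the standard offset (UTC+04:30), 04:30 UTC + 4h30m = 09:00 Yalvik standard time.
The standard-time date in Yalvik, 23 April 2029, does not fall between 29 April and 21 October, so daylight saving is not in effect and Yalvik is at UTC+04:30.
04:30 UTC + 4h30m = 09:00 Yalvik.

09:00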